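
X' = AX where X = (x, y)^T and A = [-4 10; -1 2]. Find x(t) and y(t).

Coefficient matrix A = [[-4, 10], [-1, 2]].
Characteristic polynomial det(A - λI) = λ^2 + 2λ + 2 = 0.
Eigenvalues λ = -1 ± i (complex conjugate pair).
For λ=-1+i: an eigenvector is (-1,0) - i(3,1) = (-1 - 3i, 0 - i).
A real fundamental pair from Re and Im of e^((-1+i)t)v: X_1 = e^(-t)(cos(t)·(-1,0) + sin(t)·(3,1)), X_2 = e^(-t)(sin(t)·(-1,0) - cos(t)·(3,1)).
General solution: C_1X_1 + C_2X_2.

x(t) = 3C_1e^(-t)sin(t) - C_1e^(-t)cos(t) - C_2e^(-t)sin(t) - 3C_2e^(-t)cos(t), y(t) = C_1e^(-t)sin(t) - C_2e^(-t)cos(t)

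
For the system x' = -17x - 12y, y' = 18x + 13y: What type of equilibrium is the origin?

A = [[-17,-12],[18,13]]; det(A-λI) = λ^2 + 4λ - 5.
λ = -5, 1: opposite signs.

saddle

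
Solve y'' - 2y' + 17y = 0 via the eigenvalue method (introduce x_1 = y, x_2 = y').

y(t) = K_1e^(t)cos(4t) + K_2e^(t)sin(4t)

Let x_1 = y, x_2 = y'. Then x_1' = x_2 and x_2' = -17x_1 + 2x_2.
A = [[0,1],[-17,2]]; det(A-λI) = λ^2 - 2λ + 17.
Eigenvalues λ = 1 ± 4i.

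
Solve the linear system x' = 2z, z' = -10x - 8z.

Coefficient matrix A = [[0, 2], [-10, -8]].
Characteristic polynomial det(A - λI) = λ^2 + 8λ + 20 = 0.
Eigenvalues λ = -4 ± 2i (complex conjugate pair).
For λ=-4+2i: an eigenvector is (1,-2) - i(0,-1) = (1, -2 + i).
A real fundamental pair from Re and Im of e^((-4+2i)t)v: X_1 = e^(-4t)(cos(2t)·(1,-2) + sin(2t)·(0,-1)), X_2 = e^(-4t)(sin(2t)·(1,-2) - cos(2t)·(0,-1)).
General solution: C_1X_1 + C_2X_2.

x(t) = C_1e^(-4t)cos(2t) + C_2e^(-4t)sin(2t), z(t) = -C_1e^(-4t)sin(2t) - 2C_1e^(-4t)cos(2t) - 2C_2e^(-4t)sin(2t) + C_2e^(-4t)cos(2t)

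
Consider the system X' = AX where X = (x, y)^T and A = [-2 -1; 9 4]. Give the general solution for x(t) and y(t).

Coefficient matrix A = [[-2, -1], [9, 4]].
Characteristic polynomial det(A - λI) = λ^2 - 2λ + 1 = 0.
Single eigenvalue λ = 1 with algebraic multiplicity 2.
Eigenvector v = (1,-3); generalized eigenvector w with (A-λI)w=v is (0,-1).
General solution: e^(t)[c_1·v + c_2·(t·v + w)].

x(t) = c_1e^(t) + c_2te^(t), y(t) = -3c_1e^(t) - 3c_2te^(t) - c_2e^(t)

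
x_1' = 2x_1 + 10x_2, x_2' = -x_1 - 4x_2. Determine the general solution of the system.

x_1(t) = K_1e^(-t)sin(t) - 3K_1e^(-t)cos(t) - 3K_2e^(-t)sin(t) - K_2e^(-t)cos(t), x_2(t) = K_1e^(-t)cos(t) + K_2e^(-t)sin(t)

Coefficient matrix A = [[2, 10], [-1, -4]].
Characteristic polynomial det(A - λI) = λ^2 + 2λ + 2 = 0.
Eigenvalues λ = -1 ± i (complex conjugate pair).
For λ=-1+i: an eigenvector is (-3,1) - i(1,0) = (-3 - i, 1).
A real fundamental pair from Re and Im of e^((-1+i)t)v: X_1 = e^(-t)(cos(t)·(-3,1) + sin(t)·(1,0)), X_2 = e^(-t)(sin(t)·(-3,1) - cos(t)·(1,0)).
General solution: K_1X_1 + K_2X_2.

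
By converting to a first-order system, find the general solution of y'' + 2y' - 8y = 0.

Let x_1 = y, x_2 = y'. Then x_1' = x_2 and x_2' = 8x_1 - 2x_2.
A = [[0,1],[8,-2]]; det(A-λI) = λ^2 + 2λ - 8.
Eigenvalues λ = -4, 2 with eigenvectors (1,-4), (1,2).

y(t) = K_1e^(-4t) + K_2e^(2t)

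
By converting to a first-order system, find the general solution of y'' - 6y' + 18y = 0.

y(t) = C_1e^(3t)cos(3t) + C_2e^(3t)sin(3t)

Let x_1 = y, x_2 = y'. Then x_1' = x_2 and x_2' = -18x_1 + 6x_2.
A = [[0,1],[-18,6]]; det(A-λI) = λ^2 - 6λ + 18.
Eigenvalues λ = 3 ± 3i.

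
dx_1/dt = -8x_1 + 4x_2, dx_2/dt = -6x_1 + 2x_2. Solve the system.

Coefficient matrix A = [[-8, 4], [-6, 2]].
Characteristic polynomial det(A - λI) = λ^2 + 6λ + 8 = 0.
Eigenvalues λ = -4, -2.
For λ=-4: (A-λI) row 1 is [-4, 4], so an eigenvector is (1, 1).
For λ=-2: (A-λI) row 1 is [-6, 4], so an eigenvector is (2, 3).
General solution: c_1e^(-4t)(1,1) + c_2e^(-2t)(2,3).

x_1(t) = c_1e^(-4t) + 2c_2e^(-2t), x_2(t) = c_1e^(-4t) + 3c_2e^(-2t)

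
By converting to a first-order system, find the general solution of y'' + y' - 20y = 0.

Let x_1 = y, x_2 = y'. Then x_1' = x_2 and x_2' = 20x_1 - x_2.
A = [[0,1],[20,-1]]; det(A-λI) = λ^2 + λ - 20.
Eigenvalues λ = 4, -5 with eigenvectors (1,4), (1,-5).

y(t) = C_1e^(4t) + C_2e^(-5t)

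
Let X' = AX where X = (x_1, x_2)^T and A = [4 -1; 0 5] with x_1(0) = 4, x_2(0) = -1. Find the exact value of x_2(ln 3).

A = [[4,-1],[0,5]]; eigenvalues λ = 5, 4.
Eigenvectors: (-1,1) for λ=5, (1,0) for λ=4.
From the initial condition, c_1 = -1, c_2 = 3.
x_2(ln 3) = (-1)(3^5)(1) + (3)(3^4)(0) = -243.

-243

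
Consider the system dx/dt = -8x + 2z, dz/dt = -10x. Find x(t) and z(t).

x(t) = -C_1e^(-4t)cos(2t) - C_2e^(-4t)sin(2t), z(t) = C_1e^(-4t)sin(2t) - 2C_1e^(-4t)cos(2t) - 2C_2e^(-4t)sin(2t) - C_2e^(-4t)cos(2t)

Coefficient matrix A = [[-8, 2], [-10, 0]].
Characteristic polynomial det(A - λI) = λ^2 + 8λ + 20 = 0.
Eigenvalues λ = -4 ± 2i (complex conjugate pair).
For λ=-4+2i: an eigenvector is (-1,-2) - i(0,1) = (-1, -2 - i).
A real fundamental pair from Re and Im of e^((-4+2i)t)v: X_1 = e^(-4t)(cos(2t)·(-1,-2) + sin(2t)·(0,1)), X_2 = e^(-4t)(sin(2t)·(-1,-2) - cos(2t)·(0,1)).
General solution: C_1X_1 + C_2X_2.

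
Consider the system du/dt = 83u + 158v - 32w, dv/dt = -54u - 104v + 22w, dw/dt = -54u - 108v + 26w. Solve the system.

u(t) = -3C_1e^(-t) - 2C_2e^(4t) - 14C_3e^(2t), v(t) = 2C_1e^(-t) + C_2e^(4t) + 9C_3e^(2t), w(t) = 2C_1e^(-t) + 9C_3e^(2t)

Coefficient matrix A = [[83, 158, -32], [-54, -104, 22], [-54, -108, 26]].
det(A - λI) = 0 gives eigenvalues λ = -1, 4, 2.
For λ=-1: eigenvector (-3,2,2).
For λ=4: eigenvector (-2,1,0).
For λ=2: eigenvector (-14,9,9).
General solution: C_1e^(-t)(-3,2,2) + C_2e^(4t)(-2,1,0) + C_3e^(2t)(-14,9,9).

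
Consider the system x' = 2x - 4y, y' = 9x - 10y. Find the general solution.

Coefficient matrix A = [[2, -4], [9, -10]].
Characteristic polynomial det(A - λI) = λ^2 + 8λ + 16 = 0.
Single eigenvalue λ = -4 with algebraic multiplicity 2.
Eigenvector v = (2,3); generalized eigenvector w with (A-λI)w=v is (1,1).
General solution: e^(-4t)[C_1·v + C_2·(t·v + w)].

x(t) = 2C_1e^(-4t) + 2C_2te^(-4t) + C_2e^(-4t), y(t) = 3C_1e^(-4t) + 3C_2te^(-4t) + C_2e^(-4t)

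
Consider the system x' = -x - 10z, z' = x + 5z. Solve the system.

Coefficient matrix A = [[-1, -10], [1, 5]].
Characteristic polynomial det(A - λI) = λ^2 - 4λ + 5 = 0.
Eigenvalues λ = 2 ± i (complex conjugate pair).
For λ=2+i: an eigenvector is (3,-1) - i(1,0) = (3 - i, -1).
A real fundamental pair from Re and Im of e^((2+i)t)v: X_1 = e^(2t)(cos(t)·(3,-1) + sin(t)·(1,0)), X_2 = e^(2t)(sin(t)·(3,-1) - cos(t)·(1,0)).
General solution: c_1X_1 + c_2X_2.

x(t) = c_1e^(2t)sin(t) + 3c_1e^(2t)cos(t) + 3c_2e^(2t)sin(t) - c_2e^(2t)cos(t), z(t) = -c_1e^(2t)cos(t) - c_2e^(2t)sin(t)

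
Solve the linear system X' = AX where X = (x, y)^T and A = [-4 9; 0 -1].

Coefficient matrix A = [[-4, 9], [0, -1]].
Characteristic polynomial det(A - λI) = λ^2 + 5λ + 4 = 0.
Eigenvalues λ = -4, -1.
For λ=-4: (A-λI) row 1 is [0, 9], so an eigenvector is (-1, 0).
For λ=-1: (A-λI) row 1 is [-3, 9], so an eigenvector is (-3, -1).
General solution: K_1e^(-4t)(-1,0) + K_2e^(-t)(-3,-1).

x(t) = -K_1e^(-4t) - 3K_2e^(-t), y(t) = -K_2e^(-t)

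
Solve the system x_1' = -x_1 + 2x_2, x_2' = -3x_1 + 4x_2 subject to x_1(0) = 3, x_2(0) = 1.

Coefficient matrix A = [[-1, 2], [-3, 4]].
Characteristic polynomial det(A - λI) = λ^2 - 3λ + 2 = 0.
Eigenvalues λ = 1, 2.
For λ=1: (A-λI) row 1 is [-2, 2], so an eigenvector is (1, 1).
For λ=2: (A-λI) row 1 is [-3, 2], so an eigenvector is (-2, -3).
General solution: C_1e^(t)(1,1) + C_2e^(2t)(-2,-3).
Applying x_1(0)=3, x_2(0)=1 gives C_1=7, C_2=2.

x_1(t) = -4e^(2t) + 7e^(t), x_2(t) = -6e^(2t) + 7e^(t)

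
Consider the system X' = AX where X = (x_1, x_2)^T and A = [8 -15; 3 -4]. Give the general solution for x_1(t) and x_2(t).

x_1(t) = 2c_1e^(2t)sin(3t) + c_1e^(2t)cos(3t) + c_2e^(2t)sin(3t) - 2c_2e^(2t)cos(3t), x_2(t) = c_1e^(2t)sin(3t) - c_2e^(2t)cos(3t)

Coefficient matrix A = [[8, -15], [3, -4]].
Characteristic polynomial det(A - λI) = λ^2 - 4λ + 13 = 0.
Eigenvalues λ = 2 ± 3i (complex conjugate pair).
For λ=2+3i: an eigenvector is (1,0) - i(2,1) = (1 - 2i, 0 - i).
A real fundamental pair from Re and Im of e^((2+3i)t)v: X_1 = e^(2t)(cos(3t)·(1,0) + sin(3t)·(2,1)), X_2 = e^(2t)(sin(3t)·(1,0) - cos(3t)·(2,1)).
General solution: c_1X_1 + c_2X_2.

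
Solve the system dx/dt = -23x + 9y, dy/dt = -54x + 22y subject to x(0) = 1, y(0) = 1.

x(t) = -e^(4t) + 2e^(-5t), y(t) = -3e^(4t) + 4e^(-5t)

Coefficient matrix A = [[-23, 9], [-54, 22]].
Characteristic polynomial det(A - λI) = λ^2 + λ - 20 = 0.
Eigenvalues λ = -5, 4.
For λ=-5: (A-λI) row 1 is [-18, 9], so an eigenvector is (1, 2).
For λ=4: (A-λI) row 1 is [-27, 9], so an eigenvector is (1, 3).
General solution: K_1e^(-5t)(1,2) + K_2e^(4t)(1,3).
Applying x(0)=1, y(0)=1 gives K_1=2, K_2=-1.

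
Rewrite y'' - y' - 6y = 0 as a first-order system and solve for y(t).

Let x_1 = y, x_2 = y'. Then x_1' = x_2 and x_2' = 6x_1 + x_2.
A = [[0,1],[6,1]]; det(A-λI) = λ^2 - λ - 6.
Eigenvalues λ = -2, 3 with eigenvectors (1,-2), (1,3).

y(t) = c_1e^(-2t) + c_2e^(3t)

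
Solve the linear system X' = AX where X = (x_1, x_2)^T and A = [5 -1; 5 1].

Coefficient matrix A = [[5, -1], [5, 1]].
Characteristic polynomial det(A - λI) = λ^2 - 6λ + 10 = 0.
Eigenvalues λ = 3 ± i (complex conjugate pair).
For λ=3+i: an eigenvector is (0,-1) - i(1,2) = (0 - i, -1 - 2i).
A real fundamental pair from Re and Im of e^((3+i)t)v: X_1 = e^(3t)(cos(t)·(0,-1) + sin(t)·(1,2)), X_2 = e^(3t)(sin(t)·(0,-1) - cos(t)·(1,2)).
General solution: K_1X_1 + K_2X_2.

x_1(t) = K_1e^(3t)sin(t) - K_2e^(3t)cos(t), x_2(t) = 2K_1e^(3t)sin(t) - K_1e^(3t)cos(t) - K_2e^(3t)sin(t) - 2K_2e^(3t)cos(t)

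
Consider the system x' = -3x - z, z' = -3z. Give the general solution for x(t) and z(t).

x(t) = -c_1e^(-3t) - c_2te^(-3t) - c_2e^(-3t), z(t) = c_2e^(-3t)

Coefficient matrix A = [[-3, -1], [0, -3]].
Characteristic polynomial det(A - λI) = λ^2 + 6λ + 9 = 0.
Single eigenvalue λ = -3 with algebraic multiplicity 2.
Eigenvector v = (-1,0); generalized eigenvector w with (A-λI)w=v is (-1,1).
General solution: e^(-3t)[c_1·v + c_2·(t·v + w)].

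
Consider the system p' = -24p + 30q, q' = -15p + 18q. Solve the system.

p(t) = -K_1e^(-3t)sin(3t) + 3K_1e^(-3t)cos(3t) + 3K_2e^(-3t)sin(3t) + K_2e^(-3t)cos(3t), q(t) = -K_1e^(-3t)sin(3t) + 2K_1e^(-3t)cos(3t) + 2K_2e^(-3t)sin(3t) + K_2e^(-3t)cos(3t)

Coefficient matrix A = [[-24, 30], [-15, 18]].
Characteristic polynomial det(A - λI) = λ^2 + 6λ + 18 = 0.
Eigenvalues λ = -3 ± 3i (complex conjugate pair).
For λ=-3+3i: an eigenvector is (3,2) - i(-1,-1) = (3 + i, 2 + i).
A real fundamental pair from Re and Im of e^((-3+3i)t)v: X_1 = e^(-3t)(cos(3t)·(3,2) + sin(3t)·(-1,-1)), X_2 = e^(-3t)(sin(3t)·(3,2) - cos(3t)·(-1,-1)).
General solution: K_1X_1 + K_2X_2.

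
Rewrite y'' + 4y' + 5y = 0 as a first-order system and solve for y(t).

y(t) = C_1e^(-2t)cos(t) + C_2e^(-2t)sin(t)

Let x_1 = y, x_2 = y'. Then x_1' = x_2 and x_2' = -5x_1 - 4x_2.
A = [[0,1],[-5,-4]]; det(A-λI) = λ^2 + 4λ + 5.
Eigenvalues λ = -2 ± i.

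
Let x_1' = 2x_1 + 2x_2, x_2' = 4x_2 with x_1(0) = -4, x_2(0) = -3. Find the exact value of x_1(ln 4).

A = [[2,2],[0,4]]; eigenvalues λ = 4, 2.
Eigenvectors: (-1,-1) for λ=4, (1,0) for λ=2.
From the initial condition, c_1 = 3, c_2 = -1.
x_1(ln 4) = (3)(4^4)(-1) + (-1)(4^2)(1) = -784.

-784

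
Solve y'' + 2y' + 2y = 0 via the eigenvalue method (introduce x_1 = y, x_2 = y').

Let x_1 = y, x_2 = y'. Then x_1' = x_2 and x_2' = -2x_1 - 2x_2.
A = [[0,1],[-2,-2]]; det(A-λI) = λ^2 + 2λ + 2.
Eigenvalues λ = -1 ± i.

y(t) = C_1e^(-t)cos(t) + C_2e^(-t)sin(t)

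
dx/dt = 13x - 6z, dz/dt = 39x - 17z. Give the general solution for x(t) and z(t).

x(t) = -K_1e^(-2t)sin(3t) - K_1e^(-2t)cos(3t) - K_2e^(-2t)sin(3t) + K_2e^(-2t)cos(3t), z(t) = -3K_1e^(-2t)sin(3t) - 2K_1e^(-2t)cos(3t) - 2K_2e^(-2t)sin(3t) + 3K_2e^(-2t)cos(3t)

Coefficient matrix A = [[13, -6], [39, -17]].
Characteristic polynomial det(A - λI) = λ^2 + 4λ + 13 = 0.
Eigenvalues λ = -2 ± 3i (complex conjugate pair).
For λ=-2+3i: an eigenvector is (-1,-2) - i(-1,-3) = (-1 + i, -2 + 3i).
A real fundamental pair from Re and Im of e^((-2+3i)t)v: X_1 = e^(-2t)(cos(3t)·(-1,-2) + sin(3t)·(-1,-3)), X_2 = e^(-2t)(sin(3t)·(-1,-2) - cos(3t)·(-1,-3)).
General solution: K_1X_1 + K_2X_2.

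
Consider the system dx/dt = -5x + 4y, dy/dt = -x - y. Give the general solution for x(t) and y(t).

x(t) = 2c_1e^(-3t) + 2c_2te^(-3t) - 3c_2e^(-3t), y(t) = c_1e^(-3t) + c_2te^(-3t) - c_2e^(-3t)

Coefficient matrix A = [[-5, 4], [-1, -1]].
Characteristic polynomial det(A - λI) = λ^2 + 6λ + 9 = 0.
Single eigenvalue λ = -3 with algebraic multiplicity 2.
Eigenvector v = (2,1); generalized eigenvector w with (A-λI)w=v is (-3,-1).
General solution: e^(-3t)[c_1·v + c_2·(t·v + w)].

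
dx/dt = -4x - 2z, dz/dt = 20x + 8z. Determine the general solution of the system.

x(t) = C_1e^(2t)sin(2t) - C_2e^(2t)cos(2t), z(t) = -3C_1e^(2t)sin(2t) - C_1e^(2t)cos(2t) - C_2e^(2t)sin(2t) + 3C_2e^(2t)cos(2t)

Coefficient matrix A = [[-4, -2], [20, 8]].
Characteristic polynomial det(A - λI) = λ^2 - 4λ + 8 = 0.
Eigenvalues λ = 2 ± 2i (complex conjugate pair).
For λ=2+2i: an eigenvector is (0,-1) - i(1,-3) = (0 - i, -1 + 3i).
A real fundamental pair from Re and Im of e^((2+2i)t)v: X_1 = e^(2t)(cos(2t)·(0,-1) + sin(2t)·(1,-3)), X_2 = e^(2t)(sin(2t)·(0,-1) - cos(2t)·(1,-3)).
General solution: C_1X_1 + C_2X_2.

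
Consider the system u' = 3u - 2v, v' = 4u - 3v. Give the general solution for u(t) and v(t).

Coefficient matrix A = [[3, -2], [4, -3]].
Characteristic polynomial det(A - λI) = λ^2 - 1 = 0.
Eigenvalues λ = 1, -1.
For λ=1: (A-λI) row 1 is [2, -2], so an eigenvector is (1, 1).
For λ=-1: (A-λI) row 1 is [4, -2], so an eigenvector is (1, 2).
General solution: C_1e^(t)(1,1) + C_2e^(-t)(1,2).

u(t) = C_1e^(t) + C_2e^(-t), v(t) = C_1e^(t) + 2C_2e^(-t)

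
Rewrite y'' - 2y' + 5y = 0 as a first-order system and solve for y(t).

Let x_1 = y, x_2 = y'. Then x_1' = x_2 and x_2' = -5x_1 + 2x_2.
A = [[0,1],[-5,2]]; det(A-λI) = λ^2 - 2λ + 5.
Eigenvalues λ = 1 ± 2i.

y(t) = C_1e^(t)cos(2t) + C_2e^(t)sin(2t)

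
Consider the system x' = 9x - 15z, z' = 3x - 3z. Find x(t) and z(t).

Coefficient matrix A = [[9, -15], [3, -3]].
Characteristic polynomial det(A - λI) = λ^2 - 6λ + 18 = 0.
Eigenvalues λ = 3 ± 3i (complex conjugate pair).
For λ=3+3i: an eigenvector is (2,1) - i(-1,0) = (2 + i, 1).
A real fundamental pair from Re and Im of e^((3+3i)t)v: X_1 = e^(3t)(cos(3t)·(2,1) + sin(3t)·(-1,0)), X_2 = e^(3t)(sin(3t)·(2,1) - cos(3t)·(-1,0)).
General solution: c_1X_1 + c_2X_2.

x(t) = -c_1e^(3t)sin(3t) + 2c_1e^(3t)cos(3t) + 2c_2e^(3t)sin(3t) + c_2e^(3t)cos(3t), z(t) = c_1e^(3t)cos(3t) + c_2e^(3t)sin(3t)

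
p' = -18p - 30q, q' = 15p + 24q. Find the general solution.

p(t) = -K_1e^(3t)sin(3t) + 3K_1e^(3t)cos(3t) + 3K_2e^(3t)sin(3t) + K_2e^(3t)cos(3t), q(t) = K_1e^(3t)sin(3t) - 2K_1e^(3t)cos(3t) - 2K_2e^(3t)sin(3t) - K_2e^(3t)cos(3t)

Coefficient matrix A = [[-18, -30], [15, 24]].
Characteristic polynomial det(A - λI) = λ^2 - 6λ + 18 = 0.
Eigenvalues λ = 3 ± 3i (complex conjugate pair).
For λ=3+3i: an eigenvector is (3,-2) - i(-1,1) = (3 + i, -2 - i).
A real fundamental pair from Re and Im of e^((3+3i)t)v: X_1 = e^(3t)(cos(3t)·(3,-2) + sin(3t)·(-1,1)), X_2 = e^(3t)(sin(3t)·(3,-2) - cos(3t)·(-1,1)).
General solution: K_1X_1 + K_2X_2.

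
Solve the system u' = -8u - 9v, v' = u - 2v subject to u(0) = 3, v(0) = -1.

Coefficient matrix A = [[-8, -9], [1, -2]].
Characteristic polynomial det(A - λI) = λ^2 + 10λ + 25 = 0.
Single eigenvalue λ = -5 with algebraic multiplicity 2.
Eigenvector v = (-3,1); generalized eigenvector w with (A-λI)w=v is (-2,1).
General solution: e^(-5t)[K_1·v + K_2·(t·v + w)].
Applying u(0)=3, v(0)=-1 gives K_1=-1, K_2=0.

u(t) = 3e^(-5t), v(t) = -e^(-5t)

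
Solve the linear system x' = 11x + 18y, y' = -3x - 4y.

Coefficient matrix A = [[11, 18], [-3, -4]].
Characteristic polynomial det(A - λI) = λ^2 - 7λ + 10 = 0.
Eigenvalues λ = 5, 2.
For λ=5: (A-λI) row 1 is [6, 18], so an eigenvector is (-3, 1).
For λ=2: (A-λI) row 1 is [9, 18], so an eigenvector is (2, -1).
General solution: K_1e^(5t)(-3,1) + K_2e^(2t)(2,-1).

x(t) = -3K_1e^(5t) + 2K_2e^(2t), y(t) = K_1e^(5t) - K_2e^(2t)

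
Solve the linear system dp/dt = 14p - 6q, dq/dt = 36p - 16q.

p(t) = c_1e^(-4t) - c_2e^(2t), q(t) = 3c_1e^(-4t) - 2c_2e^(2t)

Coefficient matrix A = [[14, -6], [36, -16]].
Characteristic polynomial det(A - λI) = λ^2 + 2λ - 8 = 0.
Eigenvalues λ = -4, 2.
For λ=-4: (A-λI) row 1 is [18, -6], so an eigenvector is (1, 3).
For λ=2: (A-λI) row 1 is [12, -6], so an eigenvector is (-1, -2).
General solution: c_1e^(-4t)(1,3) + c_2e^(2t)(-1,-2).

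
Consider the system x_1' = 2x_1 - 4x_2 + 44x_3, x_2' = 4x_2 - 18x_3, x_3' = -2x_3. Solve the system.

x_1(t) = -2C_1e^(4t) + C_2e^(2t) - 8C_3e^(-2t), x_2(t) = C_1e^(4t) + 3C_3e^(-2t), x_3(t) = C_3e^(-2t)

Coefficient matrix A = [[2, -4, 44], [0, 4, -18], [0, 0, -2]].
det(A - λI) = 0 gives eigenvalues λ = 4, 2, -2.
For λ=4: eigenvector (-2,1,0).
For λ=2: eigenvector (1,0,0).
For λ=-2: eigenvector (-8,3,1).
General solution: C_1e^(4t)(-2,1,0) + C_2e^(2t)(1,0,0) + C_3e^(-2t)(-8,3,1).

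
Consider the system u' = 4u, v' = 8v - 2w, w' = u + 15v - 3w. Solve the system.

u(t) = C_1e^(4t), v(t) = -C_1e^(4t) + 2C_2e^(3t) - C_3e^(2t), w(t) = -2C_1e^(4t) + 5C_2e^(3t) - 3C_3e^(2t)

Coefficient matrix A = [[4, 0, 0], [0, 8, -2], [1, 15, -3]].
det(A - λI) = 0 gives eigenvalues λ = 4, 3, 2.
For λ=4: eigenvector (1,-1,-2).
For λ=3: eigenvector (0,2,5).
For λ=2: eigenvector (0,-1,-3).
General solution: C_1e^(4t)(1,-1,-2) + C_2e^(3t)(0,2,5) + C_3e^(2t)(0,-1,-3).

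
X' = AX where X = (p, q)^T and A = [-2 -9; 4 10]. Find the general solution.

p(t) = -3C_1e^(4t) - 3C_2te^(4t) + 2C_2e^(4t), q(t) = 2C_1e^(4t) + 2C_2te^(4t) - C_2e^(4t)

Coefficient matrix A = [[-2, -9], [4, 10]].
Characteristic polynomial det(A - λI) = λ^2 - 8λ + 16 = 0.
Single eigenvalue λ = 4 with algebraic multiplicity 2.
Eigenvector v = (-3,2); generalized eigenvector w with (A-λI)w=v is (2,-1).
General solution: e^(4t)[C_1·v + C_2·(t·v + w)].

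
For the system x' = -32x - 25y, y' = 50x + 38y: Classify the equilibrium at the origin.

unstable spiral

A = [[-32,-25],[50,38]]; det(A-λI) = λ^2 - 6λ + 34.
λ = 3 ± 5i: positive real part.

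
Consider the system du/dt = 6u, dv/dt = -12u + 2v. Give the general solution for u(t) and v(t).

u(t) = K_2e^(6t), v(t) = -K_1e^(2t) - 3K_2e^(6t)

Coefficient matrix A = [[6, 0], [-12, 2]].
Characteristic polynomial det(A - λI) = λ^2 - 8λ + 12 = 0.
Eigenvalues λ = 2, 6.
For λ=2: (A-λI) row 1 is [4, 0], so an eigenvector is (0, -1).
For λ=6: (A-λI) row 2 is [-12, -4], so an eigenvector is (1, -3).
General solution: K_1e^(2t)(0,-1) + K_2e^(6t)(1,-3).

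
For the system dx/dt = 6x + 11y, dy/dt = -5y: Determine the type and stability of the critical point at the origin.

A = [[6,11],[0,-5]]; det(A-λI) = λ^2 - λ - 30.
λ = 6, -5: opposite signs.

saddle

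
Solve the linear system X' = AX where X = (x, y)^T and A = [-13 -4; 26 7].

x(t) = -K_1e^(-3t)sin(2t) - K_1e^(-3t)cos(2t) - K_2e^(-3t)sin(2t) + K_2e^(-3t)cos(2t), y(t) = 2K_1e^(-3t)sin(2t) + 3K_1e^(-3t)cos(2t) + 3K_2e^(-3t)sin(2t) - 2K_2e^(-3t)cos(2t)

Coefficient matrix A = [[-13, -4], [26, 7]].
Characteristic polynomial det(A - λI) = λ^2 + 6λ + 13 = 0.
Eigenvalues λ = -3 ± 2i (complex conjugate pair).
For λ=-3+2i: an eigenvector is (-1,3) - i(-1,2) = (-1 + i, 3 - 2i).
A real fundamental pair from Re and Im of e^((-3+2i)t)v: X_1 = e^(-3t)(cos(2t)·(-1,3) + sin(2t)·(-1,2)), X_2 = e^(-3t)(sin(2t)·(-1,3) - cos(2t)·(-1,2)).
General solution: K_1X_1 + K_2X_2.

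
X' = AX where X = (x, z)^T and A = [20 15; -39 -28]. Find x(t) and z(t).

Coefficient matrix A = [[20, 15], [-39, -28]].
Characteristic polynomial det(A - λI) = λ^2 + 8λ + 25 = 0.
Eigenvalues λ = -4 ± 3i (complex conjugate pair).
For λ=-4+3i: an eigenvector is (-1,2) - i(2,-3) = (-1 - 2i, 2 + 3i).
A real fundamental pair from Re and Im of e^((-4+3i)t)v: X_1 = e^(-4t)(cos(3t)·(-1,2) + sin(3t)·(2,-3)), X_2 = e^(-4t)(sin(3t)·(-1,2) - cos(3t)·(2,-3)).
General solution: c_1X_1 + c_2X_2.

x(t) = 2c_1e^(-4t)sin(3t) - c_1e^(-4t)cos(3t) - c_2e^(-4t)sin(3t) - 2c_2e^(-4t)cos(3t), z(t) = -3c_1e^(-4t)sin(3t) + 2c_1e^(-4t)cos(3t) + 2c_2e^(-4t)sin(3t) + 3c_2e^(-4t)cos(3t)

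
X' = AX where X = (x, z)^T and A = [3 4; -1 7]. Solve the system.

Coefficient matrix A = [[3, 4], [-1, 7]].
Characteristic polynomial det(A - λI) = λ^2 - 10λ + 25 = 0.
Single eigenvalue λ = 5 with algebraic multiplicity 2.
Eigenvector v = (-2,-1); generalized eigenvector w with (A-λI)w=v is (1,0).
General solution: e^(5t)[c_1·v + c_2·(t·v + w)].

x(t) = -2c_1e^(5t) - 2c_2te^(5t) + c_2e^(5t), z(t) = -c_1e^(5t) - c_2te^(5t)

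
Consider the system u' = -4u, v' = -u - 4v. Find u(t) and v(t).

Coefficient matrix A = [[-4, 0], [-1, -4]].
Characteristic polynomial det(A - λI) = λ^2 + 8λ + 16 = 0.
Single eigenvalue λ = -4 with algebraic multiplicity 2.
Eigenvector v = (0,1); generalized eigenvector w with (A-λI)w=v is (-1,2).
General solution: e^(-4t)[C_1·v + C_2·(t·v + w)].

u(t) = -C_2e^(-4t), v(t) = C_1e^(-4t) + C_2te^(-4t) + 2C_2e^(-4t)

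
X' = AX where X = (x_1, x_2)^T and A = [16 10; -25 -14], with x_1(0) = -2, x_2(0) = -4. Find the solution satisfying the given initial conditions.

x_1(t) = -14e^(t)sin(5t) - 2e^(t)cos(5t), x_2(t) = 22e^(t)sin(5t) - 4e^(t)cos(5t)

Coefficient matrix A = [[16, 10], [-25, -14]].
Characteristic polynomial det(A - λI) = λ^2 - 2λ + 26 = 0.
Eigenvalues λ = 1 ± 5i (complex conjugate pair).
For λ=1+5i: an eigenvector is (1,-1) - i(1,-2) = (1 - i, -1 + 2i).
A real fundamental pair from Re and Im of e^((1+5i)t)v: X_1 = e^(t)(cos(5t)·(1,-1) + sin(5t)·(1,-2)), X_2 = e^(t)(sin(5t)·(1,-1) - cos(5t)·(1,-2)).
General solution: K_1X_1 + K_2X_2.
Applying x_1(0)=-2, x_2(0)=-4 gives K_1=-8, K_2=-6.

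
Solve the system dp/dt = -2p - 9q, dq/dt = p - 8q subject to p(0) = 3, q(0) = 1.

Coefficient matrix A = [[-2, -9], [1, -8]].
Characteristic polynomial det(A - λI) = λ^2 + 10λ + 25 = 0.
Single eigenvalue λ = -5 with algebraic multiplicity 2.
Eigenvector v = (3,1); generalized eigenvector w with (A-λI)w=v is (1,0).
General solution: e^(-5t)[c_1·v + c_2·(t·v + w)].
Applying p(0)=3, q(0)=1 gives c_1=1, c_2=0.

p(t) = 3e^(-5t), q(t) = e^(-5t)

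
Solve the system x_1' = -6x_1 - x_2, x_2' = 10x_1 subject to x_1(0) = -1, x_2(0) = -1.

x_1(t) = 4e^(-3t)sin(t) - e^(-3t)cos(t), x_2(t) = -13e^(-3t)sin(t) - e^(-3t)cos(t)

Coefficient matrix A = [[-6, -1], [10, 0]].
Characteristic polynomial det(A - λI) = λ^2 + 6λ + 10 = 0.
Eigenvalues λ = -3 ± i (complex conjugate pair).
For λ=-3+i: an eigenvector is (1,-3) - i(0,1) = (1, -3 - i).
A real fundamental pair from Re and Im of e^((-3+i)t)v: X_1 = e^(-3t)(cos(t)·(1,-3) + sin(t)·(0,1)), X_2 = e^(-3t)(sin(t)·(1,-3) - cos(t)·(0,1)).
General solution: K_1X_1 + K_2X_2.
Applying x_1(0)=-1, x_2(0)=-1 gives K_1=-1, K_2=4.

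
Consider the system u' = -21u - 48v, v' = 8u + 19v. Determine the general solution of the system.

u(t) = -2C_1e^(3t) - 3C_2e^(-5t), v(t) = C_1e^(3t) + C_2e^(-5t)

Coefficient matrix A = [[-21, -48], [8, 19]].
Characteristic polynomial det(A - λI) = λ^2 + 2λ - 15 = 0.
Eigenvalues λ = 3, -5.
For λ=3: (A-λI) row 1 is [-24, -48], so an eigenvector is (-2, 1).
For λ=-5: (A-λI) row 1 is [-16, -48], so an eigenvector is (-3, 1).
General solution: C_1e^(3t)(-2,1) + C_2e^(-5t)(-3,1).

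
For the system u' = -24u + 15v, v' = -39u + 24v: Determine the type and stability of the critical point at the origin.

center

A = [[-24,15],[-39,24]]; det(A-λI) = λ^2 + 9.
λ = 0 ± 3i: zero real part.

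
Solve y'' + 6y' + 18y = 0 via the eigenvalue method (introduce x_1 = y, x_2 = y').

Let x_1 = y, x_2 = y'. Then x_1' = x_2 and x_2' = -18x_1 - 6x_2.
A = [[0,1],[-18,-6]]; det(A-λI) = λ^2 + 6λ + 18.
Eigenvalues λ = -3 ± 3i.

y(t) = K_1e^(-3t)cos(3t) + K_2e^(-3t)sin(3t)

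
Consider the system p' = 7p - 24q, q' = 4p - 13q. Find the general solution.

Coefficient matrix A = [[7, -24], [4, -13]].
Characteristic polynomial det(A - λI) = λ^2 + 6λ + 5 = 0.
Eigenvalues λ = -1, -5.
For λ=-1: (A-λI) row 1 is [8, -24], so an eigenvector is (3, 1).
For λ=-5: (A-λI) row 1 is [12, -24], so an eigenvector is (2, 1).
General solution: C_1e^(-t)(3,1) + C_2e^(-5t)(2,1).

p(t) = 3C_1e^(-t) + 2C_2e^(-5t), q(t) = C_1e^(-t) + C_2e^(-5t)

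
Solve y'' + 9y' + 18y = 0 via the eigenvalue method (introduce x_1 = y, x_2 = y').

Let x_1 = y, x_2 = y'. Then x_1' = x_2 and x_2' = -18x_1 - 9x_2.
A = [[0,1],[-18,-9]]; det(A-λI) = λ^2 + 9λ + 18.
Eigenvalues λ = -6, -3 with eigenvectors (1,-6), (1,-3).

y(t) = K_1e^(-6t) + K_2e^(-3t)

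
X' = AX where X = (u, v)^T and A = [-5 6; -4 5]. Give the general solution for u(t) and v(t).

Coefficient matrix A = [[-5, 6], [-4, 5]].
Characteristic polynomial det(A - λI) = λ^2 - 1 = 0.
Eigenvalues λ = 1, -1.
For λ=1: (A-λI) row 1 is [-6, 6], so an eigenvector is (1, 1).
For λ=-1: (A-λI) row 1 is [-4, 6], so an eigenvector is (-3, -2).
General solution: K_1e^(t)(1,1) + K_2e^(-t)(-3,-2).

u(t) = K_1e^(t) - 3K_2e^(-t), v(t) = K_1e^(t) - 2K_2e^(-t)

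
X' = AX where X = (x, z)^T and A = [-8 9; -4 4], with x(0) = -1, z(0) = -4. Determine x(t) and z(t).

Coefficient matrix A = [[-8, 9], [-4, 4]].
Characteristic polynomial det(A - λI) = λ^2 + 4λ + 4 = 0.
Single eigenvalue λ = -2 with algebraic multiplicity 2.
Eigenvector v = (-3,-2); generalized eigenvector w with (A-λI)w=v is (-1,-1).
General solution: e^(-2t)[C_1·v + C_2·(t·v + w)].
Applying x(0)=-1, z(0)=-4 gives C_1=-3, C_2=10.

x(t) = -30te^(-2t) - e^(-2t), z(t) = -20te^(-2t) - 4e^(-2t)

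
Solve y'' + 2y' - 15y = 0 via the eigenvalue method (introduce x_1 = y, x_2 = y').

y(t) = c_1e^(3t) + c_2e^(-5t)

Let x_1 = y, x_2 = y'. Then x_1' = x_2 and x_2' = 15x_1 - 2x_2.
A = [[0,1],[15,-2]]; det(A-λI) = λ^2 + 2λ - 15.
Eigenvalues λ = 3, -5 with eigenvectors (1,3), (1,-5).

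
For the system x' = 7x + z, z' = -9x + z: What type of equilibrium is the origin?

unstable improper node

A = [[7,1],[-9,1]]; det(A-λI) = λ^2 - 8λ + 16.
repeated λ = 4 with a single eigenvector.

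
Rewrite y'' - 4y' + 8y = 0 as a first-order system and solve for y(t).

y(t) = K_1e^(2t)cos(2t) + K_2e^(2t)sin(2t)

Let x_1 = y, x_2 = y'. Then x_1' = x_2 and x_2' = -8x_1 + 4x_2.
A = [[0,1],[-8,4]]; det(A-λI) = λ^2 - 4λ + 8.
Eigenvalues λ = 2 ± 2i.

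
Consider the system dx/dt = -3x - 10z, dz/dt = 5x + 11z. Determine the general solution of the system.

Coefficient matrix A = [[-3, -10], [5, 11]].
Characteristic polynomial det(A - λI) = λ^2 - 8λ + 17 = 0.
Eigenvalues λ = 4 ± i (complex conjugate pair).
For λ=4+i: an eigenvector is (-1,1) - i(-3,2) = (-1 + 3i, 1 - 2i).
A real fundamental pair from Re and Im of e^((4+i)t)v: X_1 = e^(4t)(cos(t)·(-1,1) + sin(t)·(-3,2)), X_2 = e^(4t)(sin(t)·(-1,1) - cos(t)·(-3,2)).
General solution: C_1X_1 + C_2X_2.

x(t) = -3C_1e^(4t)sin(t) - C_1e^(4t)cos(t) - C_2e^(4t)sin(t) + 3C_2e^(4t)cos(t), z(t) = 2C_1e^(4t)sin(t) + C_1e^(4t)cos(t) + C_2e^(4t)sin(t) - 2C_2e^(4t)cos(t)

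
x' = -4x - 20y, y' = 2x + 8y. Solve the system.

x(t) = -3K_1e^(2t)sin(2t) + K_1e^(2t)cos(2t) + K_2e^(2t)sin(2t) + 3K_2e^(2t)cos(2t), y(t) = K_1e^(2t)sin(2t) - K_2e^(2t)cos(2t)

Coefficient matrix A = [[-4, -20], [2, 8]].
Characteristic polynomial det(A - λI) = λ^2 - 4λ + 8 = 0.
Eigenvalues λ = 2 ± 2i (complex conjugate pair).
For λ=2+2i: an eigenvector is (1,0) - i(-3,1) = (1 + 3i, 0 - i).
A real fundamental pair from Re and Im of e^((2+2i)t)v: X_1 = e^(2t)(cos(2t)·(1,0) + sin(2t)·(-3,1)), X_2 = e^(2t)(sin(2t)·(1,0) - cos(2t)·(-3,1)).
General solution: K_1X_1 + K_2X_2.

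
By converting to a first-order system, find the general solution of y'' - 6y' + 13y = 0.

y(t) = C_1e^(3t)cos(2t) + C_2e^(3t)sin(2t)

Let x_1 = y, x_2 = y'. Then x_1' = x_2 and x_2' = -13x_1 + 6x_2.
A = [[0,1],[-13,6]]; det(A-λI) = λ^2 - 6λ + 13.
Eigenvalues λ = 3 ± 2i.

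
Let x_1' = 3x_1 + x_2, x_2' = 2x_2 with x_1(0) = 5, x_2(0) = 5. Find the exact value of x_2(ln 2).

A = [[3,1],[0,2]]; eigenvalues λ = 3, 2.
Eigenvectors: (1,0) for λ=3, (-1,1) for λ=2.
From the initial condition, c_1 = 10, c_2 = 5.
x_2(ln 2) = (10)(2^3)(0) + (5)(2^2)(1) = 20.

20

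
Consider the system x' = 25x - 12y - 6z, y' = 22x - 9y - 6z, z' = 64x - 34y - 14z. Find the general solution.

Coefficient matrix A = [[25, -12, -6], [22, -9, -6], [64, -34, -14]].
det(A - λI) = 0 gives eigenvalues λ = 1, 3, -2.
For λ=1: eigenvector (1,1,2).
For λ=3: eigenvector (0,1,-2).
For λ=-2: eigenvector (2,2,5).
General solution: K_1e^(t)(1,1,2) + K_2e^(3t)(0,1,-2) + K_3e^(-2t)(2,2,5).

x(t) = K_1e^(t) + 2K_3e^(-2t), y(t) = K_1e^(t) + K_2e^(3t) + 2K_3e^(-2t), z(t) = 2K_1e^(t) - 2K_2e^(3t) + 5K_3e^(-2t)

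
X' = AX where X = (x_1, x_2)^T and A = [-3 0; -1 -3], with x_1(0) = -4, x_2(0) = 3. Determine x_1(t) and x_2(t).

x_1(t) = -4e^(-3t), x_2(t) = 4te^(-3t) + 3e^(-3t)

Coefficient matrix A = [[-3, 0], [-1, -3]].
Characteristic polynomial det(A - λI) = λ^2 + 6λ + 9 = 0.
Single eigenvalue λ = -3 with algebraic multiplicity 2.
Eigenvector v = (0,1); generalized eigenvector w with (A-λI)w=v is (-1,0).
General solution: e^(-3t)[c_1·v + c_2·(t·v + w)].
Applying x_1(0)=-4, x_2(0)=3 gives c_1=3, c_2=4.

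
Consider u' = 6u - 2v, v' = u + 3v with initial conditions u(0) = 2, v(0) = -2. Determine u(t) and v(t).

Coefficient matrix A = [[6, -2], [1, 3]].
Characteristic polynomial det(A - λI) = λ^2 - 9λ + 20 = 0.
Eigenvalues λ = 5, 4.
For λ=5: (A-λI) row 1 is [1, -2], so an eigenvector is (2, 1).
For λ=4: (A-λI) row 1 is [2, -2], so an eigenvector is (1, 1).
General solution: K_1e^(5t)(2,1) + K_2e^(4t)(1,1).
Applying u(0)=2, v(0)=-2 gives K_1=4, K_2=-6.

u(t) = 8e^(5t) - 6e^(4t), v(t) = 4e^(5t) - 6e^(4t)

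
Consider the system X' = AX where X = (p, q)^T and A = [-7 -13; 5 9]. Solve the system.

p(t) = -3C_1e^(t)sin(t) + 2C_1e^(t)cos(t) + 2C_2e^(t)sin(t) + 3C_2e^(t)cos(t), q(t) = 2C_1e^(t)sin(t) - C_1e^(t)cos(t) - C_2e^(t)sin(t) - 2C_2e^(t)cos(t)

Coefficient matrix A = [[-7, -13], [5, 9]].
Characteristic polynomial det(A - λI) = λ^2 - 2λ + 2 = 0.
Eigenvalues λ = 1 ± i (complex conjugate pair).
For λ=1+i: an eigenvector is (2,-1) - i(-3,2) = (2 + 3i, -1 - 2i).
A real fundamental pair from Re and Im of e^((1+i)t)v: X_1 = e^(t)(cos(t)·(2,-1) + sin(t)·(-3,2)), X_2 = e^(t)(sin(t)·(2,-1) - cos(t)·(-3,2)).
General solution: C_1X_1 + C_2X_2.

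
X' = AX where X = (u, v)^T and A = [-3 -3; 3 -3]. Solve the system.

Coefficient matrix A = [[-3, -3], [3, -3]].
Characteristic polynomial det(A - λI) = λ^2 + 6λ + 18 = 0.
Eigenvalues λ = -3 ± 3i (complex conjugate pair).
For λ=-3+3i: an eigenvector is (0,1) - i(-1,0) = (0 + i, 1).
A real fundamental pair from Re and Im of e^((-3+3i)t)v: X_1 = e^(-3t)(cos(3t)·(0,1) + sin(3t)·(-1,0)), X_2 = e^(-3t)(sin(3t)·(0,1) - cos(3t)·(-1,0)).
General solution: c_1X_1 + c_2X_2.

u(t) = -c_1e^(-3t)sin(3t) + c_2e^(-3t)cos(3t), v(t) = c_1e^(-3t)cos(3t) + c_2e^(-3t)sin(3t)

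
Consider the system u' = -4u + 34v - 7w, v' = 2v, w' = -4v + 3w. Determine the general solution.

Coefficient matrix A = [[-4, 34, -7], [0, 2, 0], [0, -4, 3]].
det(A - λI) = 0 gives eigenvalues λ = 3, 2, -4.
For λ=3: eigenvector (-1,0,1).
For λ=2: eigenvector (1,1,4).
For λ=-4: eigenvector (1,0,0).
General solution: K_1e^(3t)(-1,0,1) + K_2e^(2t)(1,1,4) + K_3e^(-4t)(1,0,0).

u(t) = -K_1e^(3t) + K_2e^(2t) + K_3e^(-4t), v(t) = K_2e^(2t), w(t) = K_1e^(3t) + 4K_2e^(2t)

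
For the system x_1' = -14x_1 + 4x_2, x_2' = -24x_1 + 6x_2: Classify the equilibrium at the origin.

stable node

A = [[-14,4],[-24,6]]; det(A-λI) = λ^2 + 8λ + 12.
λ = -6, -2: both negative.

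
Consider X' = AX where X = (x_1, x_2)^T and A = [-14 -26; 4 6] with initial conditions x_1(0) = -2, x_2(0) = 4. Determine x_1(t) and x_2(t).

x_1(t) = -42e^(-4t)sin(2t) - 2e^(-4t)cos(2t), x_2(t) = 16e^(-4t)sin(2t) + 4e^(-4t)cos(2t)

Coefficient matrix A = [[-14, -26], [4, 6]].
Characteristic polynomial det(A - λI) = λ^2 + 8λ + 20 = 0.
Eigenvalues λ = -4 ± 2i (complex conjugate pair).
For λ=-4+2i: an eigenvector is (-3,1) - i(2,-1) = (-3 - 2i, 1 + i).
A real fundamental pair from Re and Im of e^((-4+2i)t)v: X_1 = e^(-4t)(cos(2t)·(-3,1) + sin(2t)·(2,-1)), X_2 = e^(-4t)(sin(2t)·(-3,1) - cos(2t)·(2,-1)).
General solution: K_1X_1 + K_2X_2.
Applying x_1(0)=-2, x_2(0)=4 gives K_1=-6, K_2=10.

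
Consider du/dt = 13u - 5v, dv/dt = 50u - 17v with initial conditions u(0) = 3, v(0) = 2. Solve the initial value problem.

u(t) = 7e^(-2t)sin(5t) + 3e^(-2t)cos(5t), v(t) = 24e^(-2t)sin(5t) + 2e^(-2t)cos(5t)

Coefficient matrix A = [[13, -5], [50, -17]].
Characteristic polynomial det(A - λI) = λ^2 + 4λ + 29 = 0.
Eigenvalues λ = -2 ± 5i (complex conjugate pair).
For λ=-2+5i: an eigenvector is (0,1) - i(-1,-3) = (0 + i, 1 + 3i).
A real fundamental pair from Re and Im of e^((-2+5i)t)v: X_1 = e^(-2t)(cos(5t)·(0,1) + sin(5t)·(-1,-3)), X_2 = e^(-2t)(sin(5t)·(0,1) - cos(5t)·(-1,-3)).
General solution: c_1X_1 + c_2X_2.
Applying u(0)=3, v(0)=2 gives c_1=-7, c_2=3.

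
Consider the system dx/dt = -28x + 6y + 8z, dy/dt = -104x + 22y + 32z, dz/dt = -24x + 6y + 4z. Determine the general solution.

Coefficient matrix A = [[-28, 6, 8], [-104, 22, 32], [-24, 6, 4]].
det(A - λI) = 0 gives eigenvalues λ = -4, 4, -2.
For λ=-4: eigenvector (1,4,0).
For λ=4: eigenvector (1,4,1).
For λ=-2: eigenvector (-1,-3,-1).
General solution: c_1e^(-4t)(1,4,0) + c_2e^(4t)(1,4,1) + c_3e^(-2t)(-1,-3,-1).

x(t) = c_1e^(-4t) + c_2e^(4t) - c_3e^(-2t), y(t) = 4c_1e^(-4t) + 4c_2e^(4t) - 3c_3e^(-2t), z(t) = c_2e^(4t) - c_3e^(-2t)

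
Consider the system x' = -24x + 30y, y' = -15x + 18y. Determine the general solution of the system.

Coefficient matrix A = [[-24, 30], [-15, 18]].
Characteristic polynomial det(A - λI) = λ^2 + 6λ + 18 = 0.
Eigenvalues λ = -3 ± 3i (complex conjugate pair).
For λ=-3+3i: an eigenvector is (-3,-2) - i(1,1) = (-3 - i, -2 - i).
A real fundamental pair from Re and Im of e^((-3+3i)t)v: X_1 = e^(-3t)(cos(3t)·(-3,-2) + sin(3t)·(1,1)), X_2 = e^(-3t)(sin(3t)·(-3,-2) - cos(3t)·(1,1)).
General solution: c_1X_1 + c_2X_2.

x(t) = c_1e^(-3t)sin(3t) - 3c_1e^(-3t)cos(3t) - 3c_2e^(-3t)sin(3t) - c_2e^(-3t)cos(3t), y(t) = c_1e^(-3t)sin(3t) - 2c_1e^(-3t)cos(3t) - 2c_2e^(-3t)sin(3t) - c_2e^(-3t)cos(3t)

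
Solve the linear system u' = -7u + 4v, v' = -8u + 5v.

u(t) = c_1e^(-3t) - c_2e^(t), v(t) = c_1e^(-3t) - 2c_2e^(t)

Coefficient matrix A = [[-7, 4], [-8, 5]].
Characteristic polynomial det(A - λI) = λ^2 + 2λ - 3 = 0.
Eigenvalues λ = -3, 1.
For λ=-3: (A-λI) row 1 is [-4, 4], so an eigenvector is (1, 1).
For λ=1: (A-λI) row 1 is [-8, 4], so an eigenvector is (-1, -2).
General solution: c_1e^(-3t)(1,1) + c_2e^(t)(-1,-2).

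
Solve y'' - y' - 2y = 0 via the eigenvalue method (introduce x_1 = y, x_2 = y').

y(t) = C_1e^(-t) + C_2e^(2t)

Let x_1 = y, x_2 = y'. Then x_1' = x_2 and x_2' = 2x_1 + x_2.
A = [[0,1],[2,1]]; det(A-λI) = λ^2 - λ - 2.
Eigenvalues λ = -1, 2 with eigenvectors (1,-1), (1,2).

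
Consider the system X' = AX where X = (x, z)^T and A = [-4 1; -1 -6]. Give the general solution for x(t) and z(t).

x(t) = -C_1e^(-5t) - C_2te^(-5t) - 2C_2e^(-5t), z(t) = C_1e^(-5t) + C_2te^(-5t) + C_2e^(-5t)

Coefficient matrix A = [[-4, 1], [-1, -6]].
Characteristic polynomial det(A - λI) = λ^2 + 10λ + 25 = 0.
Single eigenvalue λ = -5 with algebraic multiplicity 2.
Eigenvector v = (-1,1); generalized eigenvector w with (A-λI)w=v is (-2,1).
General solution: e^(-5t)[C_1·v + C_2·(t·v + w)].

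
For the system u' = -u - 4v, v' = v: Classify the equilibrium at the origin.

A = [[-1,-4],[0,1]]; det(A-λI) = λ^2 - 1.
λ = 1, -1: opposite signs.

saddle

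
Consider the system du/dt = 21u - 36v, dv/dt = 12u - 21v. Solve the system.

u(t) = 3C_1e^(-3t) + 2C_2e^(3t), v(t) = 2C_1e^(-3t) + C_2e^(3t)

Coefficient matrix A = [[21, -36], [12, -21]].
Characteristic polynomial det(A - λI) = λ^2 - 9 = 0.
Eigenvalues λ = -3, 3.
For λ=-3: (A-λI) row 1 is [24, -36], so an eigenvector is (3, 2).
For λ=3: (A-λI) row 1 is [18, -36], so an eigenvector is (2, 1).
General solution: C_1e^(-3t)(3,2) + C_2e^(3t)(2,1).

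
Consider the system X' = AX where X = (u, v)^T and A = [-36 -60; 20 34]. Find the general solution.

u(t) = 2c_1e^(-6t) - 3c_2e^(4t), v(t) = -c_1e^(-6t) + 2c_2e^(4t)

Coefficient matrix A = [[-36, -60], [20, 34]].
Characteristic polynomial det(A - λI) = λ^2 + 2λ - 24 = 0.
Eigenvalues λ = -6, 4.
For λ=-6: (A-λI) row 1 is [-30, -60], so an eigenvector is (2, -1).
For λ=4: (A-λI) row 1 is [-40, -60], so an eigenvector is (-3, 2).
General solution: c_1e^(-6t)(2,-1) + c_2e^(4t)(-3,2).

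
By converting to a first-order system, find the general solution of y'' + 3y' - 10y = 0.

y(t) = c_1e^(-5t) + c_2e^(2t)

Let x_1 = y, x_2 = y'. Then x_1' = x_2 and x_2' = 10x_1 - 3x_2.
A = [[0,1],[10,-3]]; det(A-λI) = λ^2 + 3λ - 10.
Eigenvalues λ = -5, 2 with eigenvectors (1,-5), (1,2).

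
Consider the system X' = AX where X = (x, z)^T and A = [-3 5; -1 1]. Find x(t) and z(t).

x(t) = -2c_1e^(-t)sin(t) + c_1e^(-t)cos(t) + c_2e^(-t)sin(t) + 2c_2e^(-t)cos(t), z(t) = -c_1e^(-t)sin(t) + c_2e^(-t)cos(t)

Coefficient matrix A = [[-3, 5], [-1, 1]].
Characteristic polynomial det(A - λI) = λ^2 + 2λ + 2 = 0.
Eigenvalues λ = -1 ± i (complex conjugate pair).
For λ=-1+i: an eigenvector is (1,0) - i(-2,-1) = (1 + 2i, 0 + i).
A real fundamental pair from Re and Im of e^((-1+i)t)v: X_1 = e^(-t)(cos(t)·(1,0) + sin(t)·(-2,-1)), X_2 = e^(-t)(sin(t)·(1,0) - cos(t)·(-2,-1)).
General solution: c_1X_1 + c_2X_2.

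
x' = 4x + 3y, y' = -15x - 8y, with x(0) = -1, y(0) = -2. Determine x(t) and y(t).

Coefficient matrix A = [[4, 3], [-15, -8]].
Characteristic polynomial det(A - λI) = λ^2 + 4λ + 13 = 0.
Eigenvalues λ = -2 ± 3i (complex conjugate pair).
For λ=-2+3i: an eigenvector is (-1,2) - i(0,1) = (-1, 2 - i).
A real fundamental pair from Re and Im of e^((-2+3i)t)v: X_1 = e^(-2t)(cos(3t)·(-1,2) + sin(3t)·(0,1)), X_2 = e^(-2t)(sin(3t)·(-1,2) - cos(3t)·(0,1)).
General solution: c_1X_1 + c_2X_2.
Applying x(0)=-1, y(0)=-2 gives c_1=1, c_2=4.

x(t) = -4e^(-2t)sin(3t) - e^(-2t)cos(3t), y(t) = 9e^(-2t)sin(3t) - 2e^(-2t)cos(3t)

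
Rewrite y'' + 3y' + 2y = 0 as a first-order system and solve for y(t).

y(t) = C_1e^(-2t) + C_2e^(-t)

Let x_1 = y, x_2 = y'. Then x_1' = x_2 and x_2' = -2x_1 - 3x_2.
A = [[0,1],[-2,-3]]; det(A-λI) = λ^2 + 3λ + 2.
Eigenvalues λ = -2, -1 with eigenvectors (1,-2), (1,-1).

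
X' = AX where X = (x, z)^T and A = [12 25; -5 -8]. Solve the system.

Coefficient matrix A = [[12, 25], [-5, -8]].
Characteristic polynomial det(A - λI) = λ^2 - 4λ + 29 = 0.
Eigenvalues λ = 2 ± 5i (complex conjugate pair).
For λ=2+5i: an eigenvector is (1,0) - i(2,-1) = (1 - 2i, 0 + i).
A real fundamental pair from Re and Im of e^((2+5i)t)v: X_1 = e^(2t)(cos(5t)·(1,0) + sin(5t)·(2,-1)), X_2 = e^(2t)(sin(5t)·(1,0) - cos(5t)·(2,-1)).
General solution: C_1X_1 + C_2X_2.

x(t) = 2C_1e^(2t)sin(5t) + C_1e^(2t)cos(5t) + C_2e^(2t)sin(5t) - 2C_2e^(2t)cos(5t), z(t) = -C_1e^(2t)sin(5t) + C_2e^(2t)cos(5t)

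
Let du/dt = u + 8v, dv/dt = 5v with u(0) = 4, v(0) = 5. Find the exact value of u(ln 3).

A = [[1,8],[0,5]]; eigenvalues λ = 1, 5.
Eigenvectors: (1,0) for λ=1, (-2,-1) for λ=5.
From the initial condition, c_1 = -6, c_2 = -5.
u(ln 3) = (-6)(3^1)(1) + (-5)(3^5)(-2) = 2412.

2412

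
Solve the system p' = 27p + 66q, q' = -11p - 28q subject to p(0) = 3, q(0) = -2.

p(t) = -3e^(5t) + 6e^(-6t), q(t) = e^(5t) - 3e^(-6t)

Coefficient matrix A = [[27, 66], [-11, -28]].
Characteristic polynomial det(A - λI) = λ^2 + λ - 30 = 0.
Eigenvalues λ = -6, 5.
For λ=-6: (A-λI) row 1 is [33, 66], so an eigenvector is (-2, 1).
For λ=5: (A-λI) row 1 is [22, 66], so an eigenvector is (3, -1).
General solution: K_1e^(-6t)(-2,1) + K_2e^(5t)(3,-1).
Applying p(0)=3, q(0)=-2 gives K_1=-3, K_2=-1.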